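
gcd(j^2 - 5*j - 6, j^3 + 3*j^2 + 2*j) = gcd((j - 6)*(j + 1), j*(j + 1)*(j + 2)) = j + 1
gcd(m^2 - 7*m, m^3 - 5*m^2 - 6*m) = m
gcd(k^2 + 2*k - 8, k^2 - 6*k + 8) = k - 2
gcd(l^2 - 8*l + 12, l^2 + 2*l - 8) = l - 2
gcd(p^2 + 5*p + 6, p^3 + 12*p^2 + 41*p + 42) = p^2 + 5*p + 6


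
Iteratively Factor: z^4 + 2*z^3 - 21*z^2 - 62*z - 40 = (z - 5)*(z^3 + 7*z^2 + 14*z + 8) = (z - 5)*(z + 2)*(z^2 + 5*z + 4) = (z - 5)*(z + 1)*(z + 2)*(z + 4)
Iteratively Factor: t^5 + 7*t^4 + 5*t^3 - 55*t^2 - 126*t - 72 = (t + 2)*(t^4 + 5*t^3 - 5*t^2 - 45*t - 36) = (t + 2)*(t + 4)*(t^3 + t^2 - 9*t - 9) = (t - 3)*(t + 2)*(t + 4)*(t^2 + 4*t + 3) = (t - 3)*(t + 1)*(t + 2)*(t + 4)*(t + 3)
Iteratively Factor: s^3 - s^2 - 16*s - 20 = (s - 5)*(s^2 + 4*s + 4) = (s - 5)*(s + 2)*(s + 2)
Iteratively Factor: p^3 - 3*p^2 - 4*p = (p - 4)*(p^2 + p) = (p - 4)*(p + 1)*(p)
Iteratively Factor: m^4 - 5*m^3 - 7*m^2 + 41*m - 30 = (m - 5)*(m^3 - 7*m + 6) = (m - 5)*(m - 2)*(m^2 + 2*m - 3) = (m - 5)*(m - 2)*(m + 3)*(m - 1)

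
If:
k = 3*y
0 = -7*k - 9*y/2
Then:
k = 0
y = 0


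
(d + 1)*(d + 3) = d^2 + 4*d + 3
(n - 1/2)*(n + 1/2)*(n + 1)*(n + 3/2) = n^4 + 5*n^3/2 + 5*n^2/4 - 5*n/8 - 3/8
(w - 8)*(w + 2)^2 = w^3 - 4*w^2 - 28*w - 32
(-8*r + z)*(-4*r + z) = 32*r^2 - 12*r*z + z^2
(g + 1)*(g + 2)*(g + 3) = g^3 + 6*g^2 + 11*g + 6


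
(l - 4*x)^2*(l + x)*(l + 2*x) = l^4 - 5*l^3*x - 6*l^2*x^2 + 32*l*x^3 + 32*x^4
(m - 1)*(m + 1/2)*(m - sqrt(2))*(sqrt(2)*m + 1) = sqrt(2)*m^4 - m^3 - sqrt(2)*m^3/2 - 3*sqrt(2)*m^2/2 + m^2/2 + m/2 + sqrt(2)*m/2 + sqrt(2)/2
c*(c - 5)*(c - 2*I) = c^3 - 5*c^2 - 2*I*c^2 + 10*I*c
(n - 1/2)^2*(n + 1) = n^3 - 3*n/4 + 1/4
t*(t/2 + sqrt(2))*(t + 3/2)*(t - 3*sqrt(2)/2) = t^4/2 + sqrt(2)*t^3/4 + 3*t^3/4 - 3*t^2 + 3*sqrt(2)*t^2/8 - 9*t/2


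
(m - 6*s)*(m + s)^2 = m^3 - 4*m^2*s - 11*m*s^2 - 6*s^3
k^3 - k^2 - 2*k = k*(k - 2)*(k + 1)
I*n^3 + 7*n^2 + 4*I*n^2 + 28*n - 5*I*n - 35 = (n + 5)*(n - 7*I)*(I*n - I)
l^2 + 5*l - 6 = (l - 1)*(l + 6)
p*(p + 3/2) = p^2 + 3*p/2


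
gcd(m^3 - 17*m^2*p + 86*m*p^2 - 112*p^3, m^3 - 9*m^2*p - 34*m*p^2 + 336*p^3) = m^2 - 15*m*p + 56*p^2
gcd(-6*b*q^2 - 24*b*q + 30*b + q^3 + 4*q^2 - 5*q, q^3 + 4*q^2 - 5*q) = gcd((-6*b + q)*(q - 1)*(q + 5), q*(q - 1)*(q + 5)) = q^2 + 4*q - 5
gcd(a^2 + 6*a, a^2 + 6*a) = a^2 + 6*a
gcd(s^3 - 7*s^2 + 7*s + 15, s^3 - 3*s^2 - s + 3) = s^2 - 2*s - 3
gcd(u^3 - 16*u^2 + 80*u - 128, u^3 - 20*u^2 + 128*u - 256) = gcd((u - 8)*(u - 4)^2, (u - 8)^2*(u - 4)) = u^2 - 12*u + 32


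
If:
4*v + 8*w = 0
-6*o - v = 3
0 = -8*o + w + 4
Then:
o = 11/10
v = -48/5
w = 24/5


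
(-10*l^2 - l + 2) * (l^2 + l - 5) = -10*l^4 - 11*l^3 + 51*l^2 + 7*l - 10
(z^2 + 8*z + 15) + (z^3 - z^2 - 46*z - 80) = z^3 - 38*z - 65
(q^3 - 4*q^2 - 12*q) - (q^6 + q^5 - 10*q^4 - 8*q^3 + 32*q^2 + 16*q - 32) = -q^6 - q^5 + 10*q^4 + 9*q^3 - 36*q^2 - 28*q + 32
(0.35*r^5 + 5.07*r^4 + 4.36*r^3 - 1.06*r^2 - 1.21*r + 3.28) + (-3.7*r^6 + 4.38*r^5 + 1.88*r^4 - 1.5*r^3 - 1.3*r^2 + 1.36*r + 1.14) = -3.7*r^6 + 4.73*r^5 + 6.95*r^4 + 2.86*r^3 - 2.36*r^2 + 0.15*r + 4.42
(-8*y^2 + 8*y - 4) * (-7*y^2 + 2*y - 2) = 56*y^4 - 72*y^3 + 60*y^2 - 24*y + 8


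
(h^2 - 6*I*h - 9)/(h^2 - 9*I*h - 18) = (h - 3*I)/(h - 6*I)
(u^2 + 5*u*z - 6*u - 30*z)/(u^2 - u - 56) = (-u^2 - 5*u*z + 6*u + 30*z)/(-u^2 + u + 56)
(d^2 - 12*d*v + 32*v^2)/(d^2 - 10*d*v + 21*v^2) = (d^2 - 12*d*v + 32*v^2)/(d^2 - 10*d*v + 21*v^2)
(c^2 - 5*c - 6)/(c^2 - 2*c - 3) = (c - 6)/(c - 3)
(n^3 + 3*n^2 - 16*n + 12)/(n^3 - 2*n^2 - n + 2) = (n + 6)/(n + 1)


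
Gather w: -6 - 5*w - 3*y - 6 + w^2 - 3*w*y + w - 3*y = w^2 + w*(-3*y - 4) - 6*y - 12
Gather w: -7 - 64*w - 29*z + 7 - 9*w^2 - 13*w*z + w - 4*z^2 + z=-9*w^2 + w*(-13*z - 63) - 4*z^2 - 28*z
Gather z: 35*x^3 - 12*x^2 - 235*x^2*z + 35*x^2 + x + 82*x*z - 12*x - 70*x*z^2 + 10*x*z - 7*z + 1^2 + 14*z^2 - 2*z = 35*x^3 + 23*x^2 - 11*x + z^2*(14 - 70*x) + z*(-235*x^2 + 92*x - 9) + 1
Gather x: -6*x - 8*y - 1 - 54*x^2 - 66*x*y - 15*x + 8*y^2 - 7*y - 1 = -54*x^2 + x*(-66*y - 21) + 8*y^2 - 15*y - 2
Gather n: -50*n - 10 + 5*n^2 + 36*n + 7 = 5*n^2 - 14*n - 3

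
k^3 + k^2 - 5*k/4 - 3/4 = (k - 1)*(k + 1/2)*(k + 3/2)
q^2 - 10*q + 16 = (q - 8)*(q - 2)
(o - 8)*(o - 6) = o^2 - 14*o + 48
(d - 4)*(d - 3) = d^2 - 7*d + 12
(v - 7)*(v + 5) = v^2 - 2*v - 35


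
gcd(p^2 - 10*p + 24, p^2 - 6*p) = p - 6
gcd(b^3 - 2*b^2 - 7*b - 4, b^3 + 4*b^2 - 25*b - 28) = b^2 - 3*b - 4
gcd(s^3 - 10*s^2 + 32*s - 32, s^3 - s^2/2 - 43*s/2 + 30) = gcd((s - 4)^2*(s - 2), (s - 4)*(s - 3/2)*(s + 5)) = s - 4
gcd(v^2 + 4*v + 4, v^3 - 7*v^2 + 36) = v + 2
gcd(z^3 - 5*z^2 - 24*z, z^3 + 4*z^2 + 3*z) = z^2 + 3*z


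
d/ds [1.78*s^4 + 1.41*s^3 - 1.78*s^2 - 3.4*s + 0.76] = 7.12*s^3 + 4.23*s^2 - 3.56*s - 3.4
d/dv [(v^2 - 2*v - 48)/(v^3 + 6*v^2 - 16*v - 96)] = (-v^2 + 16*v - 16)/(v^4 - 32*v^2 + 256)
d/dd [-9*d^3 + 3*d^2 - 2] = 3*d*(2 - 9*d)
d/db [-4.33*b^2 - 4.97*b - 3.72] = -8.66*b - 4.97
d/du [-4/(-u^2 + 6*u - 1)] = 8*(3 - u)/(u^2 - 6*u + 1)^2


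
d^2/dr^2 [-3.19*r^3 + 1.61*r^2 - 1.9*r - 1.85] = 3.22 - 19.14*r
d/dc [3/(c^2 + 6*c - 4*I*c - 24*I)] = 6*(-c - 3 + 2*I)/(c^2 + 6*c - 4*I*c - 24*I)^2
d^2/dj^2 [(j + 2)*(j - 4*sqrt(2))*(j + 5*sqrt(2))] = 6*j + 2*sqrt(2) + 4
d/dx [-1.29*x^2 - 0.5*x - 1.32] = -2.58*x - 0.5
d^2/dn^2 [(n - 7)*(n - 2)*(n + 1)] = 6*n - 16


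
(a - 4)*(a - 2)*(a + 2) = a^3 - 4*a^2 - 4*a + 16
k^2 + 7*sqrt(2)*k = k*(k + 7*sqrt(2))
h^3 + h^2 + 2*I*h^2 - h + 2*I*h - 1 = (h + 1)*(h + I)^2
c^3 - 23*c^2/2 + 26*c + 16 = (c - 8)*(c - 4)*(c + 1/2)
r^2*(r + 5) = r^3 + 5*r^2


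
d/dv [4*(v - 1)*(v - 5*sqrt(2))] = 8*v - 20*sqrt(2) - 4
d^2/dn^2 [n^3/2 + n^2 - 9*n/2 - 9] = 3*n + 2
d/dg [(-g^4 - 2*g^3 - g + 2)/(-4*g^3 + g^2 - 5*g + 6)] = (4*g^6 - 2*g^5 + 13*g^4 - 12*g^3 - 11*g^2 - 4*g + 4)/(16*g^6 - 8*g^5 + 41*g^4 - 58*g^3 + 37*g^2 - 60*g + 36)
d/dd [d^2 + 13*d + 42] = 2*d + 13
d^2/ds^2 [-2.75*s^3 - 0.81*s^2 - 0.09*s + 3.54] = -16.5*s - 1.62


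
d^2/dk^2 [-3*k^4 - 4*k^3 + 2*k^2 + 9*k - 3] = -36*k^2 - 24*k + 4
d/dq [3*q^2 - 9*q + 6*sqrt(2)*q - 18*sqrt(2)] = 6*q - 9 + 6*sqrt(2)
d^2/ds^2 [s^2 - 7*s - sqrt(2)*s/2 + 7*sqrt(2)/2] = 2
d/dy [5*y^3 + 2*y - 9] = 15*y^2 + 2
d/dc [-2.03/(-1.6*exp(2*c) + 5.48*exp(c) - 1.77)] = (11.1244 - 6.496*exp(c))*exp(c)/(1.6*exp(2*c) - 5.48*exp(c) + 1.77)^2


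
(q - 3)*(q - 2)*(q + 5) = q^3 - 19*q + 30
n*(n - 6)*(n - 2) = n^3 - 8*n^2 + 12*n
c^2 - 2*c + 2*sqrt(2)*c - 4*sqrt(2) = (c - 2)*(c + 2*sqrt(2))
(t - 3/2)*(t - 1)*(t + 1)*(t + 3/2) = t^4 - 13*t^2/4 + 9/4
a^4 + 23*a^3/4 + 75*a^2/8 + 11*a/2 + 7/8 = (a + 1/4)*(a + 1)^2*(a + 7/2)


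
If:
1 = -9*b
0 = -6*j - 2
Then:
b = -1/9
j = -1/3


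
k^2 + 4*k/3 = k*(k + 4/3)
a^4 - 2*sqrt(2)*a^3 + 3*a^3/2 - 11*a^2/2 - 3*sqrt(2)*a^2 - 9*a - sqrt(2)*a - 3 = (a + 1/2)*(a + 1)*(a - 3*sqrt(2))*(a + sqrt(2))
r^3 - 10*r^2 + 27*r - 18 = (r - 6)*(r - 3)*(r - 1)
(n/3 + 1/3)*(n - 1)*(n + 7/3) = n^3/3 + 7*n^2/9 - n/3 - 7/9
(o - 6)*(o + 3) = o^2 - 3*o - 18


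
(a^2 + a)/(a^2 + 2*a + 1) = a/(a + 1)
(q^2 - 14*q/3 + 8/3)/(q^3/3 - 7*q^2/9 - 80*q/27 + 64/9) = 9*(3*q^2 - 14*q + 8)/(9*q^3 - 21*q^2 - 80*q + 192)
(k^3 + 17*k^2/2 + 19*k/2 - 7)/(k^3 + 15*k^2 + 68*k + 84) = (k - 1/2)/(k + 6)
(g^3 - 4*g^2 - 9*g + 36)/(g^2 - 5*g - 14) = (-g^3 + 4*g^2 + 9*g - 36)/(-g^2 + 5*g + 14)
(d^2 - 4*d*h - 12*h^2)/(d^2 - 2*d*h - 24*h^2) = (d + 2*h)/(d + 4*h)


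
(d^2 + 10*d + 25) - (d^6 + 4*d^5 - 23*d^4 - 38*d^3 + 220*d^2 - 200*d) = -d^6 - 4*d^5 + 23*d^4 + 38*d^3 - 219*d^2 + 210*d + 25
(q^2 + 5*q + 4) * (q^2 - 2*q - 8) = q^4 + 3*q^3 - 14*q^2 - 48*q - 32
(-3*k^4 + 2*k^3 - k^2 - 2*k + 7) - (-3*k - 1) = -3*k^4 + 2*k^3 - k^2 + k + 8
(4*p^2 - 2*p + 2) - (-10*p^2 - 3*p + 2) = 14*p^2 + p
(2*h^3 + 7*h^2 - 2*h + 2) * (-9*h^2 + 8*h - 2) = -18*h^5 - 47*h^4 + 70*h^3 - 48*h^2 + 20*h - 4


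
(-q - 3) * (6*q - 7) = -6*q^2 - 11*q + 21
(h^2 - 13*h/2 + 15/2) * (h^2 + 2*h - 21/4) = h^4 - 9*h^3/2 - 43*h^2/4 + 393*h/8 - 315/8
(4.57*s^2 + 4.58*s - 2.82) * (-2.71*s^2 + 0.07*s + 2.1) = -12.3847*s^4 - 12.0919*s^3 + 17.5598*s^2 + 9.4206*s - 5.922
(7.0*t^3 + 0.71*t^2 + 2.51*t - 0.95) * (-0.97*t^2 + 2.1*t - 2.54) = -6.79*t^5 + 14.0113*t^4 - 18.7237*t^3 + 4.3891*t^2 - 8.3704*t + 2.413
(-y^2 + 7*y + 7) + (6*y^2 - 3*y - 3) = 5*y^2 + 4*y + 4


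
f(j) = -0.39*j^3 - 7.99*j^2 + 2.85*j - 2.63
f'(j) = -1.17*j^2 - 15.98*j + 2.85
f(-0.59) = -7.01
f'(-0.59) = 11.87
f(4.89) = -225.35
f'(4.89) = -103.27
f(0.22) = -2.39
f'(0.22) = -0.72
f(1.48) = -17.18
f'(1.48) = -23.36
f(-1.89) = -33.92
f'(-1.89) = 28.87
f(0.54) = -3.48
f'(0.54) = -6.12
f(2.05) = -33.73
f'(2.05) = -34.83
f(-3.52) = -94.65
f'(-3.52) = 44.60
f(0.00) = -2.63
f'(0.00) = 2.85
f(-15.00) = -526.88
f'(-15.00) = -20.70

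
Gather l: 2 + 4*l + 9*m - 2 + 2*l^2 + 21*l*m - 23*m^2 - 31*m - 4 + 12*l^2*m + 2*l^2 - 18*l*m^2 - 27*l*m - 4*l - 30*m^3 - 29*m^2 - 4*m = l^2*(12*m + 4) + l*(-18*m^2 - 6*m) - 30*m^3 - 52*m^2 - 26*m - 4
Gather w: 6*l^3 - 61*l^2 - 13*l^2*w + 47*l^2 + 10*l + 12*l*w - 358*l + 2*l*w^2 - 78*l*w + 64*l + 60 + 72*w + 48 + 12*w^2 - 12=6*l^3 - 14*l^2 - 284*l + w^2*(2*l + 12) + w*(-13*l^2 - 66*l + 72) + 96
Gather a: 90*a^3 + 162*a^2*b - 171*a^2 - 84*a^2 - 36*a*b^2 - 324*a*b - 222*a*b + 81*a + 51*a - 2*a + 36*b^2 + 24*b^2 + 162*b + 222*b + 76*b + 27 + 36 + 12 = 90*a^3 + a^2*(162*b - 255) + a*(-36*b^2 - 546*b + 130) + 60*b^2 + 460*b + 75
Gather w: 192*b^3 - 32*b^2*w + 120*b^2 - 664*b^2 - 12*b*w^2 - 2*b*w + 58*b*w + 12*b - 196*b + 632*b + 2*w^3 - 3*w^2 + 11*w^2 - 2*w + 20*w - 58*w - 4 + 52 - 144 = 192*b^3 - 544*b^2 + 448*b + 2*w^3 + w^2*(8 - 12*b) + w*(-32*b^2 + 56*b - 40) - 96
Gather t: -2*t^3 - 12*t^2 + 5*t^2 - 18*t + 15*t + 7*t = -2*t^3 - 7*t^2 + 4*t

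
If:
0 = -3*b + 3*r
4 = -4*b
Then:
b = -1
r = -1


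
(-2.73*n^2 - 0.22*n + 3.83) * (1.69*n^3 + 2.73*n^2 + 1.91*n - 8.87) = -4.6137*n^5 - 7.8247*n^4 + 0.6578*n^3 + 34.2508*n^2 + 9.2667*n - 33.9721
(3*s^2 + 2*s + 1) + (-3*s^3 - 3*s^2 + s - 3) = -3*s^3 + 3*s - 2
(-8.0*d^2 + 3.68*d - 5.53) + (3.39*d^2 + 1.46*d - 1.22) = -4.61*d^2 + 5.14*d - 6.75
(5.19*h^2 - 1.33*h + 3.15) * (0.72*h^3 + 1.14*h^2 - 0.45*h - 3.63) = 3.7368*h^5 + 4.959*h^4 - 1.5837*h^3 - 14.6502*h^2 + 3.4104*h - 11.4345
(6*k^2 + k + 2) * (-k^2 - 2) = -6*k^4 - k^3 - 14*k^2 - 2*k - 4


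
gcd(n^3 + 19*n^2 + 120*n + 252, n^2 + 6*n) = n + 6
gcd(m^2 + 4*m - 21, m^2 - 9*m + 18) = m - 3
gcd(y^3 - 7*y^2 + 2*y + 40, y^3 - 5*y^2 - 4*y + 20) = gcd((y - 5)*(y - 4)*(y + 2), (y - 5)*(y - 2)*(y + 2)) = y^2 - 3*y - 10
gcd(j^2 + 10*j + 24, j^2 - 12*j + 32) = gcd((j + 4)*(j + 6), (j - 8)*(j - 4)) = 1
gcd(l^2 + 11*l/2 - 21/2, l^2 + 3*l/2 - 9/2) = l - 3/2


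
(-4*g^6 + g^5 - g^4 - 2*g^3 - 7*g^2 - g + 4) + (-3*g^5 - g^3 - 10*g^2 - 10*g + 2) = -4*g^6 - 2*g^5 - g^4 - 3*g^3 - 17*g^2 - 11*g + 6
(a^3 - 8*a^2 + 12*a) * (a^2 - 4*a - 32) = a^5 - 12*a^4 + 12*a^3 + 208*a^2 - 384*a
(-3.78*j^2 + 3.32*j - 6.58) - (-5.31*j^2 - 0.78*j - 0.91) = 1.53*j^2 + 4.1*j - 5.67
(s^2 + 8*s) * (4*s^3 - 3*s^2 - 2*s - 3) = 4*s^5 + 29*s^4 - 26*s^3 - 19*s^2 - 24*s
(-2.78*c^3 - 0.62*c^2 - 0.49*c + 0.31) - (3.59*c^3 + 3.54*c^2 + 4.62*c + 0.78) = -6.37*c^3 - 4.16*c^2 - 5.11*c - 0.47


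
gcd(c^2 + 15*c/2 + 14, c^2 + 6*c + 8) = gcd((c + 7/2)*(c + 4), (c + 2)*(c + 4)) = c + 4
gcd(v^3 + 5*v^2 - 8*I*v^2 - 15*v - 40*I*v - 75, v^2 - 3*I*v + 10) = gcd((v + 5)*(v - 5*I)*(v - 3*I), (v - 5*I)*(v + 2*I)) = v - 5*I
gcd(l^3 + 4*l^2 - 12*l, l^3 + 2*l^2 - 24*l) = l^2 + 6*l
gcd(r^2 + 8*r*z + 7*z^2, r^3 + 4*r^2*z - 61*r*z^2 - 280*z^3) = r + 7*z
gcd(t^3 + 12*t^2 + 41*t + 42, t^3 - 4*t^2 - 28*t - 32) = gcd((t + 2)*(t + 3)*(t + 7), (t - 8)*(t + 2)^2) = t + 2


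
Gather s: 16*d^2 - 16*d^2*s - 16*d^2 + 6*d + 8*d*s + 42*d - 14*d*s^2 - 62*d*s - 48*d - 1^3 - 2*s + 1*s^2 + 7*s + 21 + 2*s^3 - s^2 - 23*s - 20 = -14*d*s^2 + 2*s^3 + s*(-16*d^2 - 54*d - 18)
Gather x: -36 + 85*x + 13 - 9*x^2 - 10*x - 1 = -9*x^2 + 75*x - 24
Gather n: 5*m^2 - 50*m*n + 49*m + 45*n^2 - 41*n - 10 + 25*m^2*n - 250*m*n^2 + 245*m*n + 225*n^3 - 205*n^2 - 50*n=5*m^2 + 49*m + 225*n^3 + n^2*(-250*m - 160) + n*(25*m^2 + 195*m - 91) - 10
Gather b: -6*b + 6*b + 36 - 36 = 0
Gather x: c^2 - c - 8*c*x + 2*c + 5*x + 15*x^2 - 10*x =c^2 + c + 15*x^2 + x*(-8*c - 5)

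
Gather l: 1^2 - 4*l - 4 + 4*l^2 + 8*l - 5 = 4*l^2 + 4*l - 8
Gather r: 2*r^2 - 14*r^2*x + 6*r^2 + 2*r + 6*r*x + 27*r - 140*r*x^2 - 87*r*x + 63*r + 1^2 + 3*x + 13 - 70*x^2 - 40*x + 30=r^2*(8 - 14*x) + r*(-140*x^2 - 81*x + 92) - 70*x^2 - 37*x + 44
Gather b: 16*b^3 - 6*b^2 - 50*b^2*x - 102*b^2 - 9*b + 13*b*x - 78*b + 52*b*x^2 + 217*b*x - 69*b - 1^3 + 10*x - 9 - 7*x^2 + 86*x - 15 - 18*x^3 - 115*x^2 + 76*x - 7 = 16*b^3 + b^2*(-50*x - 108) + b*(52*x^2 + 230*x - 156) - 18*x^3 - 122*x^2 + 172*x - 32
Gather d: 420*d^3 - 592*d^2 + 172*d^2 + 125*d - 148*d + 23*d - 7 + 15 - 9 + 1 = 420*d^3 - 420*d^2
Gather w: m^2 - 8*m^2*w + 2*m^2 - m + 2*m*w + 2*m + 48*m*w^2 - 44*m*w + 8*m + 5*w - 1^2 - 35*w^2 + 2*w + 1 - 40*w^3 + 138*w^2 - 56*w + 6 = 3*m^2 + 9*m - 40*w^3 + w^2*(48*m + 103) + w*(-8*m^2 - 42*m - 49) + 6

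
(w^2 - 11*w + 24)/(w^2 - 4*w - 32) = (w - 3)/(w + 4)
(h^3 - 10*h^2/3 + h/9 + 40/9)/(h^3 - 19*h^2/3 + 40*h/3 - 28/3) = (9*h^3 - 30*h^2 + h + 40)/(3*(3*h^3 - 19*h^2 + 40*h - 28))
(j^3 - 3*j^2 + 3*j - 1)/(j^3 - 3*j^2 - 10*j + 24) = (j^3 - 3*j^2 + 3*j - 1)/(j^3 - 3*j^2 - 10*j + 24)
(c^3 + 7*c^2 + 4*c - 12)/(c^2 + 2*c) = c + 5 - 6/c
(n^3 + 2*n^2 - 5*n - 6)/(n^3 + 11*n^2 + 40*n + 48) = (n^2 - n - 2)/(n^2 + 8*n + 16)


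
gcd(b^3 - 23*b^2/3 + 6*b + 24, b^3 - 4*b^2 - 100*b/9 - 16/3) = b^2 - 14*b/3 - 8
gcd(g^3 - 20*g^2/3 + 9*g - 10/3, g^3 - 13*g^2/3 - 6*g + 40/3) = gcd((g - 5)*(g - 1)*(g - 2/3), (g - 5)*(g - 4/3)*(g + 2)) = g - 5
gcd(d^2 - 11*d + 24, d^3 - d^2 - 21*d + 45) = d - 3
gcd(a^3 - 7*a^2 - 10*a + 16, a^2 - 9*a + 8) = a^2 - 9*a + 8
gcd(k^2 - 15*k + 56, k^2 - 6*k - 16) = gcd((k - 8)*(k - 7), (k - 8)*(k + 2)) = k - 8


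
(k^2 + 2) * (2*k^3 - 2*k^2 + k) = 2*k^5 - 2*k^4 + 5*k^3 - 4*k^2 + 2*k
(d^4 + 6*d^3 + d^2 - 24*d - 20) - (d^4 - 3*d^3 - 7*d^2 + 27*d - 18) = 9*d^3 + 8*d^2 - 51*d - 2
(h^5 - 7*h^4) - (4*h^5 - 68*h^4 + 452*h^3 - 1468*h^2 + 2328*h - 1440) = -3*h^5 + 61*h^4 - 452*h^3 + 1468*h^2 - 2328*h + 1440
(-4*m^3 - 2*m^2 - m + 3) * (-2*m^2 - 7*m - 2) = 8*m^5 + 32*m^4 + 24*m^3 + 5*m^2 - 19*m - 6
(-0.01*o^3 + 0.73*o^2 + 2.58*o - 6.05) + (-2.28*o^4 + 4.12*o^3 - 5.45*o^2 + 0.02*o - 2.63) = -2.28*o^4 + 4.11*o^3 - 4.72*o^2 + 2.6*o - 8.68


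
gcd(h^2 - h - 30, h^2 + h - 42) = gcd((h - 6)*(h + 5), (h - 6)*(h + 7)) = h - 6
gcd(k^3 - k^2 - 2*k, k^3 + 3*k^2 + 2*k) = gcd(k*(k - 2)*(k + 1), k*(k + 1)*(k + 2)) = k^2 + k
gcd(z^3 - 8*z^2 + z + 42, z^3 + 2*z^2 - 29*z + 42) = z - 3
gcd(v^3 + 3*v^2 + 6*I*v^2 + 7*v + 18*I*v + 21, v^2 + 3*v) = v + 3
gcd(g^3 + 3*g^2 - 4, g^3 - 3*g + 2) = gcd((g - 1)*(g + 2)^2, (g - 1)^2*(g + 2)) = g^2 + g - 2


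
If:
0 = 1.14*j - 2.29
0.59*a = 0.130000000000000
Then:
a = 0.22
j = 2.01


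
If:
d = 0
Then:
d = 0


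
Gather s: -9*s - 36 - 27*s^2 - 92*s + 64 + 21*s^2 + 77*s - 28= -6*s^2 - 24*s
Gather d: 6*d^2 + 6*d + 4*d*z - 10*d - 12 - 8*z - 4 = 6*d^2 + d*(4*z - 4) - 8*z - 16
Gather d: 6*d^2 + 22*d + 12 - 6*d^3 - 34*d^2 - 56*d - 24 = -6*d^3 - 28*d^2 - 34*d - 12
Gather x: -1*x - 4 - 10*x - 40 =-11*x - 44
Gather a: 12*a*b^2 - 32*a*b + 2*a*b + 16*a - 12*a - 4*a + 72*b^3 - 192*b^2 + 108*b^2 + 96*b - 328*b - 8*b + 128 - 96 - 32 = a*(12*b^2 - 30*b) + 72*b^3 - 84*b^2 - 240*b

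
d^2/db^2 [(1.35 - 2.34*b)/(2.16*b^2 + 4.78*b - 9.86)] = (-(2.34*b - 1.35)*(4.32*b + 4.78)*(8.64*b + 9.56) + (30.3264*b + 16.5384)*(2.16*b^2 + 4.78*b - 9.86))/(2.16*b^2 + 4.78*b - 9.86)^3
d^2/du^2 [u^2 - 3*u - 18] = 2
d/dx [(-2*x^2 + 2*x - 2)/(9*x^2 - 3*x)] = 2*(-2*x^2 + 6*x - 1)/(3*x^2*(9*x^2 - 6*x + 1))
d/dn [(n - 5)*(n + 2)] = 2*n - 3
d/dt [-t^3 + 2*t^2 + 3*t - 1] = -3*t^2 + 4*t + 3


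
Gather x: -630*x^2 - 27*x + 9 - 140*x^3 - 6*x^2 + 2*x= -140*x^3 - 636*x^2 - 25*x + 9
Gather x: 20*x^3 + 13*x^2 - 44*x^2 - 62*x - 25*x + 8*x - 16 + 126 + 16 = 20*x^3 - 31*x^2 - 79*x + 126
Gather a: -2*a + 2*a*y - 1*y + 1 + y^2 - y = a*(2*y - 2) + y^2 - 2*y + 1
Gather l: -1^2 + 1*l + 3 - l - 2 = 0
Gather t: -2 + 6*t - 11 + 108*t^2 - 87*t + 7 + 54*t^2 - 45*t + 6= 162*t^2 - 126*t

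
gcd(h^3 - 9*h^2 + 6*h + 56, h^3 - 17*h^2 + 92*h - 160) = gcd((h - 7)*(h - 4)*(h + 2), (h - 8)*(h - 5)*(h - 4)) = h - 4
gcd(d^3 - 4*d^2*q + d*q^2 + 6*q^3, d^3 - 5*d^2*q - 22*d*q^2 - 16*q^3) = d + q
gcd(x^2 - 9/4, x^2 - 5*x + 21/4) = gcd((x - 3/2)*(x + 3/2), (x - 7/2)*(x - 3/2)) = x - 3/2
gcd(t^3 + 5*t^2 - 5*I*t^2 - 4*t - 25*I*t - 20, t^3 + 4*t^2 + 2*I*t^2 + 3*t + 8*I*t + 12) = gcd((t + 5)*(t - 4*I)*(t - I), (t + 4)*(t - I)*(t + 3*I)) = t - I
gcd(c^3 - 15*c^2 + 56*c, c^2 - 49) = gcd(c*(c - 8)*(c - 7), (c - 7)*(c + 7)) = c - 7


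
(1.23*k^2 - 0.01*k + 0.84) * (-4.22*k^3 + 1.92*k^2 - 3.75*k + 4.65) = -5.1906*k^5 + 2.4038*k^4 - 8.1765*k^3 + 7.3698*k^2 - 3.1965*k + 3.906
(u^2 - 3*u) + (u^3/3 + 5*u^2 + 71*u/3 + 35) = u^3/3 + 6*u^2 + 62*u/3 + 35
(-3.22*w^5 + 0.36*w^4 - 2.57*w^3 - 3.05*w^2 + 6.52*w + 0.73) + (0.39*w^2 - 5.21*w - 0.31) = -3.22*w^5 + 0.36*w^4 - 2.57*w^3 - 2.66*w^2 + 1.31*w + 0.42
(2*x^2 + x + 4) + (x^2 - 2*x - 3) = 3*x^2 - x + 1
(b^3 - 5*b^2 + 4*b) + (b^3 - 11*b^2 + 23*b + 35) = 2*b^3 - 16*b^2 + 27*b + 35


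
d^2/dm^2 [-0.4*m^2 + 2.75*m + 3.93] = -0.800000000000000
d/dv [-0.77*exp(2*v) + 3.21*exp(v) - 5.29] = (3.21 - 1.54*exp(v))*exp(v)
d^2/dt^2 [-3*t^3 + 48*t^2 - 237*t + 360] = 96 - 18*t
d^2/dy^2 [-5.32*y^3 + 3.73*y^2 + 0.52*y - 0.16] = 7.46 - 31.92*y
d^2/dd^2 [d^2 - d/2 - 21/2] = 2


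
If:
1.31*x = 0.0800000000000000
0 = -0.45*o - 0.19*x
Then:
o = -0.03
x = 0.06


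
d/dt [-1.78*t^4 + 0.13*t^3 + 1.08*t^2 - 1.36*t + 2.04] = -7.12*t^3 + 0.39*t^2 + 2.16*t - 1.36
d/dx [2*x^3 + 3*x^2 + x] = 6*x^2 + 6*x + 1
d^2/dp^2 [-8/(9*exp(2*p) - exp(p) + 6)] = 8*(-2*(18*exp(p) - 1)^2*exp(p) + (36*exp(p) - 1)*(9*exp(2*p) - exp(p) + 6))*exp(p)/(9*exp(2*p) - exp(p) + 6)^3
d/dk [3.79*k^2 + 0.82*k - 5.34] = 7.58*k + 0.82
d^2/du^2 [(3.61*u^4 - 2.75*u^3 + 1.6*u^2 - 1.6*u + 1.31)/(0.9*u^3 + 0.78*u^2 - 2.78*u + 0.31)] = (7.105427357601e-15*u^8 + 7.105427357601e-15*u^7 + 28.910088*u^6 - 102.069684*u^5 + 211.854732*u^4 - 85.503948*u^3 + 6.53457599999999*u^2 - 18.500934*u + 17.164652)/(0.729*u^9 + 1.8954*u^8 - 5.11272*u^7 - 10.481508*u^6 + 17.098344*u^5 + 13.996548*u^4 - 25.258706*u^3 + 7.412286*u^2 - 0.801474*u + 0.029791)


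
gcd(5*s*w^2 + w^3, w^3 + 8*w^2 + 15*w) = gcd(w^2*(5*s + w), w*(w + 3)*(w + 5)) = w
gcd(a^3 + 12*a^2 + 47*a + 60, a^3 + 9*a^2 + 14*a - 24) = a + 4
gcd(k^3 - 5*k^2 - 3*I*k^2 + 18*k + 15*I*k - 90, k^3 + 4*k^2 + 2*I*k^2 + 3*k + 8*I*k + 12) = k + 3*I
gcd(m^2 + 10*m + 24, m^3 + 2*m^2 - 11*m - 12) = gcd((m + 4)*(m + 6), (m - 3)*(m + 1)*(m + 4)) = m + 4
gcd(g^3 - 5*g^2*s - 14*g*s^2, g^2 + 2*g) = g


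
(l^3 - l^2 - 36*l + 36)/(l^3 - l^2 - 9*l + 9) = (l^2 - 36)/(l^2 - 9)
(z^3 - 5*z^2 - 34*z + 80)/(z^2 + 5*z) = z - 10 + 16/z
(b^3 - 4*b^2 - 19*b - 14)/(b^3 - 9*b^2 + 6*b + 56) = (b + 1)/(b - 4)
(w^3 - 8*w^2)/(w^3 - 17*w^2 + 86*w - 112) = w^2/(w^2 - 9*w + 14)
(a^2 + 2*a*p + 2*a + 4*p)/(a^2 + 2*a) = (a + 2*p)/a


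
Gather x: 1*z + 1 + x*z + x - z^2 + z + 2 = x*(z + 1) - z^2 + 2*z + 3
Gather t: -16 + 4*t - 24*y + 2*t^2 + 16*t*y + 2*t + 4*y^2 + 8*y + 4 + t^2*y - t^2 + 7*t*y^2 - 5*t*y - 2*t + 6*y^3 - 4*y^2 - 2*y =t^2*(y + 1) + t*(7*y^2 + 11*y + 4) + 6*y^3 - 18*y - 12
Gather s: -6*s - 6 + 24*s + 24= 18*s + 18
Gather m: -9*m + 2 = 2 - 9*m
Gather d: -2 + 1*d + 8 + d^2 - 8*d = d^2 - 7*d + 6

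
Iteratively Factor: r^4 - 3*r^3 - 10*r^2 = (r)*(r^3 - 3*r^2 - 10*r) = r^2*(r^2 - 3*r - 10) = r^2*(r + 2)*(r - 5)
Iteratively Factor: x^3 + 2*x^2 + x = (x + 1)*(x^2 + x) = x*(x + 1)*(x + 1)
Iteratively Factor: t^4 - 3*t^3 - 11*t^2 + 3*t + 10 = (t + 2)*(t^3 - 5*t^2 - t + 5) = (t + 1)*(t + 2)*(t^2 - 6*t + 5) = (t - 5)*(t + 1)*(t + 2)*(t - 1)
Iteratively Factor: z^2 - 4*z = (z - 4)*(z)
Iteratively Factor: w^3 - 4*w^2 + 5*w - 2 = (w - 1)*(w^2 - 3*w + 2) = (w - 2)*(w - 1)*(w - 1)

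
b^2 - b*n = b*(b - n)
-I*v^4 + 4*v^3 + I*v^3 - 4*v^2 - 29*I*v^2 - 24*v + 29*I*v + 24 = (v - 3*I)*(v - I)*(v + 8*I)*(-I*v + I)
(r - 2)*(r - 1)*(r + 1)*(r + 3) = r^4 + r^3 - 7*r^2 - r + 6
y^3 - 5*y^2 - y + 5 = (y - 5)*(y - 1)*(y + 1)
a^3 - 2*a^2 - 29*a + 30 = (a - 6)*(a - 1)*(a + 5)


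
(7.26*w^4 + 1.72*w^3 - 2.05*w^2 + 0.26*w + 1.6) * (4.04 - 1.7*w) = -12.342*w^5 + 26.4064*w^4 + 10.4338*w^3 - 8.724*w^2 - 1.6696*w + 6.464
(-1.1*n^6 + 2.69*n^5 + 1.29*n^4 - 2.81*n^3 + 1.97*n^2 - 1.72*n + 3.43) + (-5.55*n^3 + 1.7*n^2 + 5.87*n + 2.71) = -1.1*n^6 + 2.69*n^5 + 1.29*n^4 - 8.36*n^3 + 3.67*n^2 + 4.15*n + 6.14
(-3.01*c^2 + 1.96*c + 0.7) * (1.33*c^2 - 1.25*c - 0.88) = -4.0033*c^4 + 6.3693*c^3 + 1.1298*c^2 - 2.5998*c - 0.616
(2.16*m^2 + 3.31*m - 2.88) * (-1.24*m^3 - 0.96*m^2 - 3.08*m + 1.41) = -2.6784*m^5 - 6.178*m^4 - 6.2592*m^3 - 4.3844*m^2 + 13.5375*m - 4.0608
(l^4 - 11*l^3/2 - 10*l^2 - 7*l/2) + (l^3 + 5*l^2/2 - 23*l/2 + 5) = l^4 - 9*l^3/2 - 15*l^2/2 - 15*l + 5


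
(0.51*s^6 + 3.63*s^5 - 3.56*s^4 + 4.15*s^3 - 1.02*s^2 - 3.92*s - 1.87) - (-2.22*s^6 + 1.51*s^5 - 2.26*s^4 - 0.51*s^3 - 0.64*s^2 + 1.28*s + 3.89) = 2.73*s^6 + 2.12*s^5 - 1.3*s^4 + 4.66*s^3 - 0.38*s^2 - 5.2*s - 5.76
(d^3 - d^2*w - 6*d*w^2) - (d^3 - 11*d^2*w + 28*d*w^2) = 10*d^2*w - 34*d*w^2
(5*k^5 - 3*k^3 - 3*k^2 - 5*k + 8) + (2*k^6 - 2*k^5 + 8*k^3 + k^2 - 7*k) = 2*k^6 + 3*k^5 + 5*k^3 - 2*k^2 - 12*k + 8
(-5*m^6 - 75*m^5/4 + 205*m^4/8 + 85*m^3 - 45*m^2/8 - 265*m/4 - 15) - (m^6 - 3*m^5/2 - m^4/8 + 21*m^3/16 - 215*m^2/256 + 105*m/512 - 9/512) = -6*m^6 - 69*m^5/4 + 103*m^4/4 + 1339*m^3/16 - 1225*m^2/256 - 34025*m/512 - 7671/512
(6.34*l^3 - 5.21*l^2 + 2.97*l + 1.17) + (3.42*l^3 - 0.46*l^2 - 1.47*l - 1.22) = 9.76*l^3 - 5.67*l^2 + 1.5*l - 0.05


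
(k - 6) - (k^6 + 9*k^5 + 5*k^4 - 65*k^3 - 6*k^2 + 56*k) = -k^6 - 9*k^5 - 5*k^4 + 65*k^3 + 6*k^2 - 55*k - 6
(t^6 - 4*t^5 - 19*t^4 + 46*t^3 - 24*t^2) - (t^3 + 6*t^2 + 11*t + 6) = t^6 - 4*t^5 - 19*t^4 + 45*t^3 - 30*t^2 - 11*t - 6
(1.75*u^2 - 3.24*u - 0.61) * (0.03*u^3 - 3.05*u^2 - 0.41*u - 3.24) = 0.0525*u^5 - 5.4347*u^4 + 9.1462*u^3 - 2.4811*u^2 + 10.7477*u + 1.9764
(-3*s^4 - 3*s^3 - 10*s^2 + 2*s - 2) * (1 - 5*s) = 15*s^5 + 12*s^4 + 47*s^3 - 20*s^2 + 12*s - 2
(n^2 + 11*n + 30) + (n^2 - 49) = 2*n^2 + 11*n - 19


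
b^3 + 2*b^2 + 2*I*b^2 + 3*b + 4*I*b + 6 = (b + 2)*(b - I)*(b + 3*I)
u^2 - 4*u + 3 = (u - 3)*(u - 1)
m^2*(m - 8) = m^3 - 8*m^2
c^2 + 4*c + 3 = (c + 1)*(c + 3)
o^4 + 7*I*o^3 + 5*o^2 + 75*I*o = o*(o - 3*I)*(o + 5*I)^2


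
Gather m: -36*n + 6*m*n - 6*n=6*m*n - 42*n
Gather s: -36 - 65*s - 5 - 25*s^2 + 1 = -25*s^2 - 65*s - 40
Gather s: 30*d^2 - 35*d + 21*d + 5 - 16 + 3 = 30*d^2 - 14*d - 8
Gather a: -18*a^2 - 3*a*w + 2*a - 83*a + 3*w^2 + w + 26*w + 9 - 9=-18*a^2 + a*(-3*w - 81) + 3*w^2 + 27*w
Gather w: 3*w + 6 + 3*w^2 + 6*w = 3*w^2 + 9*w + 6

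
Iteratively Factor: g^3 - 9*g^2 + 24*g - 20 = (g - 5)*(g^2 - 4*g + 4) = (g - 5)*(g - 2)*(g - 2)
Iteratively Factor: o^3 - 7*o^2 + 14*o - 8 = (o - 4)*(o^2 - 3*o + 2) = (o - 4)*(o - 2)*(o - 1)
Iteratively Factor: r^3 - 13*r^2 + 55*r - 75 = (r - 5)*(r^2 - 8*r + 15) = (r - 5)^2*(r - 3)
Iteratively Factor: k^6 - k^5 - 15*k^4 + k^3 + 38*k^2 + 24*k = (k - 2)*(k^5 + k^4 - 13*k^3 - 25*k^2 - 12*k) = (k - 4)*(k - 2)*(k^4 + 5*k^3 + 7*k^2 + 3*k) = k*(k - 4)*(k - 2)*(k^3 + 5*k^2 + 7*k + 3) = k*(k - 4)*(k - 2)*(k + 3)*(k^2 + 2*k + 1) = k*(k - 4)*(k - 2)*(k + 1)*(k + 3)*(k + 1)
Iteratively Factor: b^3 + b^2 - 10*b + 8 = (b - 1)*(b^2 + 2*b - 8) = (b - 2)*(b - 1)*(b + 4)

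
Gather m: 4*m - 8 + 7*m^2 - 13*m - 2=7*m^2 - 9*m - 10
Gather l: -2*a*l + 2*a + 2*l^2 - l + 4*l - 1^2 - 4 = 2*a + 2*l^2 + l*(3 - 2*a) - 5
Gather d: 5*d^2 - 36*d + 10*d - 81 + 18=5*d^2 - 26*d - 63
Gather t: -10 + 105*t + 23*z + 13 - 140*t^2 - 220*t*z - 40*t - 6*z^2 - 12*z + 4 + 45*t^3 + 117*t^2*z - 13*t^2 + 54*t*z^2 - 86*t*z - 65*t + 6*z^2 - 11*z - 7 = 45*t^3 + t^2*(117*z - 153) + t*(54*z^2 - 306*z)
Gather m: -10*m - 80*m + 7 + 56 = 63 - 90*m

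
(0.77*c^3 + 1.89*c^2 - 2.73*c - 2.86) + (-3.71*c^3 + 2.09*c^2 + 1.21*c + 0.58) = -2.94*c^3 + 3.98*c^2 - 1.52*c - 2.28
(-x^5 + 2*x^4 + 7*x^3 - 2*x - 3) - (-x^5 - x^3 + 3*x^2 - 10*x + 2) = 2*x^4 + 8*x^3 - 3*x^2 + 8*x - 5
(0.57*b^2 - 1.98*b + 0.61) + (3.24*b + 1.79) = 0.57*b^2 + 1.26*b + 2.4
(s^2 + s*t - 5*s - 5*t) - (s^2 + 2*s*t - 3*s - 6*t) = -s*t - 2*s + t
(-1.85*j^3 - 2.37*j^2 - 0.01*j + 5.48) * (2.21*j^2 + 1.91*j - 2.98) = -4.0885*j^5 - 8.7712*j^4 + 0.9642*j^3 + 19.1543*j^2 + 10.4966*j - 16.3304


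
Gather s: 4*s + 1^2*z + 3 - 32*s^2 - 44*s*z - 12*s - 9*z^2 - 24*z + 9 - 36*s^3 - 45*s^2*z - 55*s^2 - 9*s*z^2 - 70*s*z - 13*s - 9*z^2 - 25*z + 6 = -36*s^3 + s^2*(-45*z - 87) + s*(-9*z^2 - 114*z - 21) - 18*z^2 - 48*z + 18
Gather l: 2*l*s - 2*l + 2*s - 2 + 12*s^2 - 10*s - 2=l*(2*s - 2) + 12*s^2 - 8*s - 4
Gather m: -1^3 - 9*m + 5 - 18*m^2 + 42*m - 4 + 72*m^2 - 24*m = 54*m^2 + 9*m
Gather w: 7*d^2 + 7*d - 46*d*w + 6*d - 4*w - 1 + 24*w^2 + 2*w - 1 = 7*d^2 + 13*d + 24*w^2 + w*(-46*d - 2) - 2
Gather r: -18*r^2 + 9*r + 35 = -18*r^2 + 9*r + 35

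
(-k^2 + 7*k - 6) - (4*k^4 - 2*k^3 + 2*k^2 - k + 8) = -4*k^4 + 2*k^3 - 3*k^2 + 8*k - 14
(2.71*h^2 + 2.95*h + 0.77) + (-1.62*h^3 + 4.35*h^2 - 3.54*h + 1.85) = -1.62*h^3 + 7.06*h^2 - 0.59*h + 2.62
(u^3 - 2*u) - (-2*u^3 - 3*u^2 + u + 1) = 3*u^3 + 3*u^2 - 3*u - 1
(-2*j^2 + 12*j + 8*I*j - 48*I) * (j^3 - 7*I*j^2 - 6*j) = -2*j^5 + 12*j^4 + 22*I*j^4 + 68*j^3 - 132*I*j^3 - 408*j^2 - 48*I*j^2 + 288*I*j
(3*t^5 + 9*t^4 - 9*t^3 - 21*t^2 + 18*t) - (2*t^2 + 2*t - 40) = 3*t^5 + 9*t^4 - 9*t^3 - 23*t^2 + 16*t + 40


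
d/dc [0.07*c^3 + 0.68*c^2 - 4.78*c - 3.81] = 0.21*c^2 + 1.36*c - 4.78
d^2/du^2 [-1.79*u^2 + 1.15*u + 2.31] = -3.58000000000000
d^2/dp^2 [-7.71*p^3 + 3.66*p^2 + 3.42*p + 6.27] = 7.32 - 46.26*p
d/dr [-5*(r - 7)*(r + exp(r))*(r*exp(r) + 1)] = -5*(r - 7)*(r + 1)*(r + exp(r))*exp(r) - 5*(r - 7)*(r*exp(r) + 1)*(exp(r) + 1) - 5*(r + exp(r))*(r*exp(r) + 1)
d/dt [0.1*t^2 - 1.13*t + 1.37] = 0.2*t - 1.13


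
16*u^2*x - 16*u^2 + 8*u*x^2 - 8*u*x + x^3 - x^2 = (4*u + x)^2*(x - 1)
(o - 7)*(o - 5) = o^2 - 12*o + 35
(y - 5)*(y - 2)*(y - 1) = y^3 - 8*y^2 + 17*y - 10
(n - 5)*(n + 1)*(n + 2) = n^3 - 2*n^2 - 13*n - 10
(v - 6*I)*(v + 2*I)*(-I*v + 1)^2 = -v^4 + 2*I*v^3 - 19*v^2 - 28*I*v + 12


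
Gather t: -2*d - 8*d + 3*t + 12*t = -10*d + 15*t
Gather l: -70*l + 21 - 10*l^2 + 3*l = -10*l^2 - 67*l + 21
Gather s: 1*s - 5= s - 5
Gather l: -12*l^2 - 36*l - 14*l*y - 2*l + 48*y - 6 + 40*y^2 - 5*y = -12*l^2 + l*(-14*y - 38) + 40*y^2 + 43*y - 6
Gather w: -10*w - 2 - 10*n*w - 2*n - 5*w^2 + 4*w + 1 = -2*n - 5*w^2 + w*(-10*n - 6) - 1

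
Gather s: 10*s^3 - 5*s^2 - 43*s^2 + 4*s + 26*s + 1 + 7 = 10*s^3 - 48*s^2 + 30*s + 8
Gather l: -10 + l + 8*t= l + 8*t - 10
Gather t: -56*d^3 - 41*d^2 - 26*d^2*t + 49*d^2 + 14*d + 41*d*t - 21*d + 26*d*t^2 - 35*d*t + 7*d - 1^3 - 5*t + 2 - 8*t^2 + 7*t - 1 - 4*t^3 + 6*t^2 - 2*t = -56*d^3 + 8*d^2 - 4*t^3 + t^2*(26*d - 2) + t*(-26*d^2 + 6*d)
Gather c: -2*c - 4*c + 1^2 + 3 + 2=6 - 6*c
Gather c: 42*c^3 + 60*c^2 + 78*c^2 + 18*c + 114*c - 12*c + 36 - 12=42*c^3 + 138*c^2 + 120*c + 24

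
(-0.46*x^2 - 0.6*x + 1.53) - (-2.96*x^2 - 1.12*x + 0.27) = 2.5*x^2 + 0.52*x + 1.26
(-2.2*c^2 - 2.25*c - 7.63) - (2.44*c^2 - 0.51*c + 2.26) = -4.64*c^2 - 1.74*c - 9.89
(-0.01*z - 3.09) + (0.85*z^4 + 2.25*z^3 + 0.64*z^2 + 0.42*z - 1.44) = 0.85*z^4 + 2.25*z^3 + 0.64*z^2 + 0.41*z - 4.53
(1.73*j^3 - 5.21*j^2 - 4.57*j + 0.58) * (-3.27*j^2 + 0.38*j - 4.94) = -5.6571*j^5 + 17.6941*j^4 + 4.4179*j^3 + 22.1042*j^2 + 22.7962*j - 2.8652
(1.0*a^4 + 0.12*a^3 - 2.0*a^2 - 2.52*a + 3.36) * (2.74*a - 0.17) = 2.74*a^5 + 0.1588*a^4 - 5.5004*a^3 - 6.5648*a^2 + 9.6348*a - 0.5712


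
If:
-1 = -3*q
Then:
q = 1/3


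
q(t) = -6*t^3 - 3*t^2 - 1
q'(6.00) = -684.00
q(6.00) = -1405.00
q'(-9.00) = -1404.00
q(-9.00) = 4130.00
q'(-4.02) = -266.77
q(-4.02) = 340.31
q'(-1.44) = -28.68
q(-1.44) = 10.70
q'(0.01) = -0.06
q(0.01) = -1.00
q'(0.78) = -15.63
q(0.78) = -5.67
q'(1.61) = -56.32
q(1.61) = -33.82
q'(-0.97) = -11.12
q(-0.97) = 1.65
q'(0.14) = -1.19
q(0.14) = -1.08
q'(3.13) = -195.12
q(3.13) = -214.38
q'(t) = -18*t^2 - 6*t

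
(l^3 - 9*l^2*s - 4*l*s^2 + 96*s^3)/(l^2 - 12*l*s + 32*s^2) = l + 3*s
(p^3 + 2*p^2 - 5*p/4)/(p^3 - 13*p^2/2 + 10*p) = (4*p^2 + 8*p - 5)/(2*(2*p^2 - 13*p + 20))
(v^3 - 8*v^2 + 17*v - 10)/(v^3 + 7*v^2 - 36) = (v^2 - 6*v + 5)/(v^2 + 9*v + 18)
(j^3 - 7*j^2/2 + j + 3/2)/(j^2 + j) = (j^3 - 7*j^2/2 + j + 3/2)/(j*(j + 1))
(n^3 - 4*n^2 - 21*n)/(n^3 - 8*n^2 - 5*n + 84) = n/(n - 4)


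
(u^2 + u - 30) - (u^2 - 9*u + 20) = 10*u - 50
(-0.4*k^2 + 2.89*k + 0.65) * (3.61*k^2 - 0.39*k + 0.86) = -1.444*k^4 + 10.5889*k^3 + 0.8754*k^2 + 2.2319*k + 0.559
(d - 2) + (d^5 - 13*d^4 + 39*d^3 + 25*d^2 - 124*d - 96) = d^5 - 13*d^4 + 39*d^3 + 25*d^2 - 123*d - 98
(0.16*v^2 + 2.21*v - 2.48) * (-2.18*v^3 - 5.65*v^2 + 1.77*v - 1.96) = -0.3488*v^5 - 5.7218*v^4 - 6.7969*v^3 + 17.6101*v^2 - 8.7212*v + 4.8608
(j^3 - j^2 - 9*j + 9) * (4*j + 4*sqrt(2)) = 4*j^4 - 4*j^3 + 4*sqrt(2)*j^3 - 36*j^2 - 4*sqrt(2)*j^2 - 36*sqrt(2)*j + 36*j + 36*sqrt(2)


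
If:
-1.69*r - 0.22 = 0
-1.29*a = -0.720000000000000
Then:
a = 0.56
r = -0.13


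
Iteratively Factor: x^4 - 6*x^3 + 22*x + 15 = (x - 5)*(x^3 - x^2 - 5*x - 3) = (x - 5)*(x + 1)*(x^2 - 2*x - 3) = (x - 5)*(x + 1)^2*(x - 3)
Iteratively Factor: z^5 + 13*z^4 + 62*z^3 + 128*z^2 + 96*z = (z + 2)*(z^4 + 11*z^3 + 40*z^2 + 48*z) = (z + 2)*(z + 4)*(z^3 + 7*z^2 + 12*z) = (z + 2)*(z + 3)*(z + 4)*(z^2 + 4*z) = z*(z + 2)*(z + 3)*(z + 4)*(z + 4)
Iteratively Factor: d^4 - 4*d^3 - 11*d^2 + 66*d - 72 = (d - 3)*(d^3 - d^2 - 14*d + 24) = (d - 3)^2*(d^2 + 2*d - 8) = (d - 3)^2*(d + 4)*(d - 2)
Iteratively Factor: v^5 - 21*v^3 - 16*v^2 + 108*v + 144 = (v - 4)*(v^4 + 4*v^3 - 5*v^2 - 36*v - 36) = (v - 4)*(v + 3)*(v^3 + v^2 - 8*v - 12) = (v - 4)*(v + 2)*(v + 3)*(v^2 - v - 6) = (v - 4)*(v + 2)^2*(v + 3)*(v - 3)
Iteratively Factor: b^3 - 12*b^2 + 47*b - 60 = (b - 5)*(b^2 - 7*b + 12) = (b - 5)*(b - 4)*(b - 3)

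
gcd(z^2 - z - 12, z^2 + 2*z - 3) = z + 3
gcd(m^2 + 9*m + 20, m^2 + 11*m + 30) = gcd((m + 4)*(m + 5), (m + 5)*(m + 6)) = m + 5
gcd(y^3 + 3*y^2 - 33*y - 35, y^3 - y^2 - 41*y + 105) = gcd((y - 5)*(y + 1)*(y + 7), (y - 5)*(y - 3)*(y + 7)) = y^2 + 2*y - 35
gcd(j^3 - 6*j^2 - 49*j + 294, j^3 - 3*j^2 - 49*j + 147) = j^2 - 49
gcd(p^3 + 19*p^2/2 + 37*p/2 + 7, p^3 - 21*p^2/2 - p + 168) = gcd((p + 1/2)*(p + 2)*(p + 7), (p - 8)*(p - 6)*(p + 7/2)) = 1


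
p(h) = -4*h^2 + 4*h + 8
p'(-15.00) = 124.00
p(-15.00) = -952.00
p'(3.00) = -20.00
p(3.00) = -16.00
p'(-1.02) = 12.16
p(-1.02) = -0.24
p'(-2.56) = 24.48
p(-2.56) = -28.45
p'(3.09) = -20.72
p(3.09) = -17.83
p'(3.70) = -25.60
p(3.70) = -31.96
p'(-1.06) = 12.48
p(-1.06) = -0.73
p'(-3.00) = 28.00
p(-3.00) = -40.00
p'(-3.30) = 30.40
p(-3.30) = -48.76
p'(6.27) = -46.16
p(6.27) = -124.17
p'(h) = 4 - 8*h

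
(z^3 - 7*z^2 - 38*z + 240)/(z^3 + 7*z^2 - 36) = (z^2 - 13*z + 40)/(z^2 + z - 6)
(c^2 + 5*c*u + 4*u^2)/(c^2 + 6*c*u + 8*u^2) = (c + u)/(c + 2*u)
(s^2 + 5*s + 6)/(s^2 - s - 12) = (s + 2)/(s - 4)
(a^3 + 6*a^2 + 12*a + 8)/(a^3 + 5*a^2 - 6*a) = (a^3 + 6*a^2 + 12*a + 8)/(a*(a^2 + 5*a - 6))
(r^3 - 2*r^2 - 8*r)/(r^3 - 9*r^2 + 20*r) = (r + 2)/(r - 5)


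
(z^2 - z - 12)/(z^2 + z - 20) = (z + 3)/(z + 5)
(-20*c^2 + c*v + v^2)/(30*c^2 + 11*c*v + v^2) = (-4*c + v)/(6*c + v)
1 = 1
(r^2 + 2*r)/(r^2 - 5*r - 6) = r*(r + 2)/(r^2 - 5*r - 6)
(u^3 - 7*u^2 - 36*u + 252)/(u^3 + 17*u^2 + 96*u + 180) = (u^2 - 13*u + 42)/(u^2 + 11*u + 30)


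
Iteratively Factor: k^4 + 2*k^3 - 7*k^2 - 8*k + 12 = (k + 3)*(k^3 - k^2 - 4*k + 4) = (k - 2)*(k + 3)*(k^2 + k - 2) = (k - 2)*(k + 2)*(k + 3)*(k - 1)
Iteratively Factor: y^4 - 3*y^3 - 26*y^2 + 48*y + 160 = (y + 2)*(y^3 - 5*y^2 - 16*y + 80) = (y + 2)*(y + 4)*(y^2 - 9*y + 20) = (y - 4)*(y + 2)*(y + 4)*(y - 5)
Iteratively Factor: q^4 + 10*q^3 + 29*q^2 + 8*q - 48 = (q + 4)*(q^3 + 6*q^2 + 5*q - 12) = (q + 3)*(q + 4)*(q^2 + 3*q - 4) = (q + 3)*(q + 4)^2*(q - 1)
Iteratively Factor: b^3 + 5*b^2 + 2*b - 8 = (b - 1)*(b^2 + 6*b + 8) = (b - 1)*(b + 4)*(b + 2)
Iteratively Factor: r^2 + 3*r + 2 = (r + 2)*(r + 1)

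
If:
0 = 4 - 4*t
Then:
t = 1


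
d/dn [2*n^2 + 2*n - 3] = 4*n + 2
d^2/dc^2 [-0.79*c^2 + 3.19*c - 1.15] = -1.58000000000000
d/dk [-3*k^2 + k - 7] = 1 - 6*k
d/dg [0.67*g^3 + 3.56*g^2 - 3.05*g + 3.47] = 2.01*g^2 + 7.12*g - 3.05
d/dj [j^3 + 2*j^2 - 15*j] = 3*j^2 + 4*j - 15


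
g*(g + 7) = g^2 + 7*g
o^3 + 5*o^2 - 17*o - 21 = (o - 3)*(o + 1)*(o + 7)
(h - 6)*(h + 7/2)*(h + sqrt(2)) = h^3 - 5*h^2/2 + sqrt(2)*h^2 - 21*h - 5*sqrt(2)*h/2 - 21*sqrt(2)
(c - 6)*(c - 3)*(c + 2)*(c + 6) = c^4 - c^3 - 42*c^2 + 36*c + 216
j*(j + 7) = j^2 + 7*j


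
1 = 1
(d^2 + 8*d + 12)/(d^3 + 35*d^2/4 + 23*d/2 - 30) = 4*(d + 2)/(4*d^2 + 11*d - 20)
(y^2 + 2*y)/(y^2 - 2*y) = (y + 2)/(y - 2)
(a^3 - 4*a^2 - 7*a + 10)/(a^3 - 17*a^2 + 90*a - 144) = (a^3 - 4*a^2 - 7*a + 10)/(a^3 - 17*a^2 + 90*a - 144)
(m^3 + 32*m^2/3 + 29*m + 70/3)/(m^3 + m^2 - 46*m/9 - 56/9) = 3*(3*m^2 + 26*m + 35)/(9*m^2 - 9*m - 28)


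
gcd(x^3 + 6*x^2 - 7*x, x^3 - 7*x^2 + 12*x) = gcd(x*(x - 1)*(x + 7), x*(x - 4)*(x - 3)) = x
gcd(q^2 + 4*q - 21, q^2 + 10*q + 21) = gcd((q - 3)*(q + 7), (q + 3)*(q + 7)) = q + 7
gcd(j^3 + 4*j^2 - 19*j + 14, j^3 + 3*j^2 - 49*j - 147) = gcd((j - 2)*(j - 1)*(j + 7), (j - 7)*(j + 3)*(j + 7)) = j + 7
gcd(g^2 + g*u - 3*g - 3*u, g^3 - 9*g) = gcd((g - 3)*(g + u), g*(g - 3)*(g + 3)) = g - 3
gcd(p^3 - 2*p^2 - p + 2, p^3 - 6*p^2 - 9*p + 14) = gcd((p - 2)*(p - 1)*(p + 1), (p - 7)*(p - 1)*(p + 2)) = p - 1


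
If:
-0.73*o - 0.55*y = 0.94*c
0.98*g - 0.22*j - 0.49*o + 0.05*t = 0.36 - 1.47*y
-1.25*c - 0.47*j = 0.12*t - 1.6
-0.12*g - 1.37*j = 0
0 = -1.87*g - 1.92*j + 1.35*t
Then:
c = 0.160920926218897*y + 1.31916565560755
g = -1.82689582745194*y - 0.444638087103244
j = 0.160020072477542*y + 0.0389464017900652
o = -0.960637904994197*y - 1.69865166612479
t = -2.30300493198389*y - 0.560515652923068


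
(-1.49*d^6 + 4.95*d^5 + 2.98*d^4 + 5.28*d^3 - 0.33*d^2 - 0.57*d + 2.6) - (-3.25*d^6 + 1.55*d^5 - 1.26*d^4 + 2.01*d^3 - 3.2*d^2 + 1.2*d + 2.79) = 1.76*d^6 + 3.4*d^5 + 4.24*d^4 + 3.27*d^3 + 2.87*d^2 - 1.77*d - 0.19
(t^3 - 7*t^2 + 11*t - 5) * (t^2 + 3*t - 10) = t^5 - 4*t^4 - 20*t^3 + 98*t^2 - 125*t + 50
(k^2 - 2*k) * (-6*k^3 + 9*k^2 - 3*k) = -6*k^5 + 21*k^4 - 21*k^3 + 6*k^2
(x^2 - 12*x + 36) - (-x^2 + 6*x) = 2*x^2 - 18*x + 36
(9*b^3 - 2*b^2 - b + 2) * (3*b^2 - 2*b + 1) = 27*b^5 - 24*b^4 + 10*b^3 + 6*b^2 - 5*b + 2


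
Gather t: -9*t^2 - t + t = -9*t^2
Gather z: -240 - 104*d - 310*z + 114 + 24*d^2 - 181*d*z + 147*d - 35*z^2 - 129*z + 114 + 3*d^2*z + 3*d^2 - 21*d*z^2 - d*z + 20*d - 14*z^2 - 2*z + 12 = 27*d^2 + 63*d + z^2*(-21*d - 49) + z*(3*d^2 - 182*d - 441)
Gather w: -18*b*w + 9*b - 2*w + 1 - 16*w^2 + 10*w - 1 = 9*b - 16*w^2 + w*(8 - 18*b)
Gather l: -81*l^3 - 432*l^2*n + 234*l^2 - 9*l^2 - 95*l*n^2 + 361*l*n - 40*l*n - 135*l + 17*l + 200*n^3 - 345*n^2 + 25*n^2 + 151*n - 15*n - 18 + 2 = -81*l^3 + l^2*(225 - 432*n) + l*(-95*n^2 + 321*n - 118) + 200*n^3 - 320*n^2 + 136*n - 16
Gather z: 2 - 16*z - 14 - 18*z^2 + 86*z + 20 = -18*z^2 + 70*z + 8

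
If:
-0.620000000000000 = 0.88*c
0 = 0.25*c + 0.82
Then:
No Solution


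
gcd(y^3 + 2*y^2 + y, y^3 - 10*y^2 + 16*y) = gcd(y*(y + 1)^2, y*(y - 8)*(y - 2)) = y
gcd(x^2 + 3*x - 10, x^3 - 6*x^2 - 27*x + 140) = x + 5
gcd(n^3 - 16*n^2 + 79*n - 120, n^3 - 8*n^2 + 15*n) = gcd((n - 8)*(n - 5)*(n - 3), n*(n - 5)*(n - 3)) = n^2 - 8*n + 15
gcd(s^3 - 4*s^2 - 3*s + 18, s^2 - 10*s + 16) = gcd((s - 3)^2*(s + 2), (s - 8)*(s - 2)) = 1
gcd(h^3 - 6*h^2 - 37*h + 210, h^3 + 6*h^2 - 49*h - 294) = h^2 - h - 42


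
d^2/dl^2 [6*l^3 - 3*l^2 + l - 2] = 36*l - 6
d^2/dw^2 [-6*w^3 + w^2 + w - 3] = 2 - 36*w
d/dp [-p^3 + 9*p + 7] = 9 - 3*p^2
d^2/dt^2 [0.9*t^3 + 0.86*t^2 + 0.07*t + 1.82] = 5.4*t + 1.72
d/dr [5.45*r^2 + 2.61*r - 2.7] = 10.9*r + 2.61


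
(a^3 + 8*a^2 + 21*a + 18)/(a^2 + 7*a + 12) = (a^2 + 5*a + 6)/(a + 4)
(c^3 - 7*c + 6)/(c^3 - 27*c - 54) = (-c^3 + 7*c - 6)/(-c^3 + 27*c + 54)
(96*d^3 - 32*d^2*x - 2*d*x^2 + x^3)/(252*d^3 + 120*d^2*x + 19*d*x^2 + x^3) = (16*d^2 - 8*d*x + x^2)/(42*d^2 + 13*d*x + x^2)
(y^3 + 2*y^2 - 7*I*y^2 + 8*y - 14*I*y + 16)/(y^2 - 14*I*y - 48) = (y^2 + y*(2 + I) + 2*I)/(y - 6*I)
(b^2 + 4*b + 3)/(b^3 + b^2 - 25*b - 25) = (b + 3)/(b^2 - 25)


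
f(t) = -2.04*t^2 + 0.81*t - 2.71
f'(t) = 0.81 - 4.08*t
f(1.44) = -5.77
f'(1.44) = -5.07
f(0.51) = -2.83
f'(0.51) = -1.27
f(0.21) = -2.63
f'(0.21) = -0.05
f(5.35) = -56.77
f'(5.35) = -21.02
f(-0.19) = -2.94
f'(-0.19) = 1.59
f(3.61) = -26.37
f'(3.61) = -13.92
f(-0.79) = -4.62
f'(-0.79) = 4.03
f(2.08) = -9.85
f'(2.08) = -7.68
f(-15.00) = -473.86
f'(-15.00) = 62.01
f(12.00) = -286.75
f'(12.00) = -48.15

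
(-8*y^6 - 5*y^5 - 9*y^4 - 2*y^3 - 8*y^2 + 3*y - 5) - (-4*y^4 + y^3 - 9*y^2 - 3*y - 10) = -8*y^6 - 5*y^5 - 5*y^4 - 3*y^3 + y^2 + 6*y + 5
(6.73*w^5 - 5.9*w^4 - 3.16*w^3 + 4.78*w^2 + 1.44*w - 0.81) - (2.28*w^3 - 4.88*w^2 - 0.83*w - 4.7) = 6.73*w^5 - 5.9*w^4 - 5.44*w^3 + 9.66*w^2 + 2.27*w + 3.89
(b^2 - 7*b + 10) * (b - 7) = b^3 - 14*b^2 + 59*b - 70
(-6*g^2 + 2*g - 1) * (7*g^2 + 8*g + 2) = -42*g^4 - 34*g^3 - 3*g^2 - 4*g - 2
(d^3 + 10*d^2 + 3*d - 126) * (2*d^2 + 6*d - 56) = 2*d^5 + 26*d^4 + 10*d^3 - 794*d^2 - 924*d + 7056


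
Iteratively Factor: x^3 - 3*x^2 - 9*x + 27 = (x + 3)*(x^2 - 6*x + 9) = (x - 3)*(x + 3)*(x - 3)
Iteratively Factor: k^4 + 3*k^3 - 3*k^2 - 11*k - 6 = (k + 1)*(k^3 + 2*k^2 - 5*k - 6) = (k + 1)^2*(k^2 + k - 6) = (k - 2)*(k + 1)^2*(k + 3)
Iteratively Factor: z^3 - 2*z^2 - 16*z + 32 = (z - 4)*(z^2 + 2*z - 8) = (z - 4)*(z + 4)*(z - 2)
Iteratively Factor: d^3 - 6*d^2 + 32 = (d - 4)*(d^2 - 2*d - 8) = (d - 4)*(d + 2)*(d - 4)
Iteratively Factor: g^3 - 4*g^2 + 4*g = (g - 2)*(g^2 - 2*g) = g*(g - 2)*(g - 2)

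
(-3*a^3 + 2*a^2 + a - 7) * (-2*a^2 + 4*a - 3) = 6*a^5 - 16*a^4 + 15*a^3 + 12*a^2 - 31*a + 21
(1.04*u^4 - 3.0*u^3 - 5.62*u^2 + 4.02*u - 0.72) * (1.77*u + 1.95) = 1.8408*u^5 - 3.282*u^4 - 15.7974*u^3 - 3.8436*u^2 + 6.5646*u - 1.404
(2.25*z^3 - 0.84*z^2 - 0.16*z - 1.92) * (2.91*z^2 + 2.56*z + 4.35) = 6.5475*z^5 + 3.3156*z^4 + 7.1715*z^3 - 9.6508*z^2 - 5.6112*z - 8.352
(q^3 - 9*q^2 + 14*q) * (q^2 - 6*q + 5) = q^5 - 15*q^4 + 73*q^3 - 129*q^2 + 70*q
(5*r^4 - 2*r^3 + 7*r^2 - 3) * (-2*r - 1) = -10*r^5 - r^4 - 12*r^3 - 7*r^2 + 6*r + 3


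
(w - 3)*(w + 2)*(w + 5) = w^3 + 4*w^2 - 11*w - 30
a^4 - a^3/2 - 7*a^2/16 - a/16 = a*(a - 1)*(a + 1/4)^2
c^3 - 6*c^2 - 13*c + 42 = (c - 7)*(c - 2)*(c + 3)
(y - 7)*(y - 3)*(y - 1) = y^3 - 11*y^2 + 31*y - 21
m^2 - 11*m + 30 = (m - 6)*(m - 5)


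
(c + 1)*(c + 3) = c^2 + 4*c + 3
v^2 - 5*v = v*(v - 5)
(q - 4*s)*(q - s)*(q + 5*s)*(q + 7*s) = q^4 + 7*q^3*s - 21*q^2*s^2 - 127*q*s^3 + 140*s^4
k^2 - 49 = (k - 7)*(k + 7)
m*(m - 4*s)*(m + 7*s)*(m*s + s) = m^4*s + 3*m^3*s^2 + m^3*s - 28*m^2*s^3 + 3*m^2*s^2 - 28*m*s^3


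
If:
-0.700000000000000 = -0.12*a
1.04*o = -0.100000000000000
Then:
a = 5.83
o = -0.10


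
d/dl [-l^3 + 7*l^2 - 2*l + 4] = -3*l^2 + 14*l - 2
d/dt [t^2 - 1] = 2*t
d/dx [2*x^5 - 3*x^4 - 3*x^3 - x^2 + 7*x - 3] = 10*x^4 - 12*x^3 - 9*x^2 - 2*x + 7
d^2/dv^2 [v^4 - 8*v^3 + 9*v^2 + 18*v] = 12*v^2 - 48*v + 18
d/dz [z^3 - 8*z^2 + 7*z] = 3*z^2 - 16*z + 7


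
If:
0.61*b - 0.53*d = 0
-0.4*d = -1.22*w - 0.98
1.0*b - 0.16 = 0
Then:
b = 0.16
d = 0.18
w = -0.74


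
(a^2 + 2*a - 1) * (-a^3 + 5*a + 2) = -a^5 - 2*a^4 + 6*a^3 + 12*a^2 - a - 2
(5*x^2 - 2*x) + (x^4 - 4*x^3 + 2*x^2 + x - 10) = x^4 - 4*x^3 + 7*x^2 - x - 10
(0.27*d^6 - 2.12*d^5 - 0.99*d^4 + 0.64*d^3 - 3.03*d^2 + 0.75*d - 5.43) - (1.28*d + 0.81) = 0.27*d^6 - 2.12*d^5 - 0.99*d^4 + 0.64*d^3 - 3.03*d^2 - 0.53*d - 6.24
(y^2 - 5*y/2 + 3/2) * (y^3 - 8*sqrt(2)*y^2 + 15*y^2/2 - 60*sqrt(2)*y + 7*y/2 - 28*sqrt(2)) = y^5 - 8*sqrt(2)*y^4 + 5*y^4 - 40*sqrt(2)*y^3 - 55*y^3/4 + 5*y^2/2 + 110*sqrt(2)*y^2 - 20*sqrt(2)*y + 21*y/4 - 42*sqrt(2)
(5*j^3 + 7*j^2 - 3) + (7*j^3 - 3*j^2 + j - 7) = 12*j^3 + 4*j^2 + j - 10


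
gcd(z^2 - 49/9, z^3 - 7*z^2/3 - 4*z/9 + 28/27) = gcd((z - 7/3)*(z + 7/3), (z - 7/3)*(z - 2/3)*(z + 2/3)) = z - 7/3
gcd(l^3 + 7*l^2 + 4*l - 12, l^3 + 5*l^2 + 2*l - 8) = l^2 + l - 2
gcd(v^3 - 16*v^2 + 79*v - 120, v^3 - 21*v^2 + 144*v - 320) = v^2 - 13*v + 40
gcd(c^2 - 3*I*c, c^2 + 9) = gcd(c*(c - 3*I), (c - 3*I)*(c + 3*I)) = c - 3*I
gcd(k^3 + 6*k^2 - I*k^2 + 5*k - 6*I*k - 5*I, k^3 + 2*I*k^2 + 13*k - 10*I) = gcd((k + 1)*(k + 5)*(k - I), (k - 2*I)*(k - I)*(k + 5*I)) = k - I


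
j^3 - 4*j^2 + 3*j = j*(j - 3)*(j - 1)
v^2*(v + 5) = v^3 + 5*v^2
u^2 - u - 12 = (u - 4)*(u + 3)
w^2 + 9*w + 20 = (w + 4)*(w + 5)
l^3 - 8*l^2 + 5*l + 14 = (l - 7)*(l - 2)*(l + 1)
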